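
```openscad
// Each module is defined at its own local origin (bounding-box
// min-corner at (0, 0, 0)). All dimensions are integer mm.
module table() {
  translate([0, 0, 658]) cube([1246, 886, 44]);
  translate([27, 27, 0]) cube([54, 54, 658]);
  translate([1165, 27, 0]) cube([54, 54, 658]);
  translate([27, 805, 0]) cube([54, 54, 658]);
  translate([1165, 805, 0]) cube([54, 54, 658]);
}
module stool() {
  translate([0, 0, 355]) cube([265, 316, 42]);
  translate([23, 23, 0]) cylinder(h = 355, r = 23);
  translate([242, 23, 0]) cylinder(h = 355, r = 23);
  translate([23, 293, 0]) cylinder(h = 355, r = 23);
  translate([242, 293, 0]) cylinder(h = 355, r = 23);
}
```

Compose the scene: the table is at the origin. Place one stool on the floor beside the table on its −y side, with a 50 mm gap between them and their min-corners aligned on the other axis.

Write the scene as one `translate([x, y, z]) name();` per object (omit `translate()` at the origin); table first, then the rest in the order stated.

table();
translate([0, -366, 0]) stool();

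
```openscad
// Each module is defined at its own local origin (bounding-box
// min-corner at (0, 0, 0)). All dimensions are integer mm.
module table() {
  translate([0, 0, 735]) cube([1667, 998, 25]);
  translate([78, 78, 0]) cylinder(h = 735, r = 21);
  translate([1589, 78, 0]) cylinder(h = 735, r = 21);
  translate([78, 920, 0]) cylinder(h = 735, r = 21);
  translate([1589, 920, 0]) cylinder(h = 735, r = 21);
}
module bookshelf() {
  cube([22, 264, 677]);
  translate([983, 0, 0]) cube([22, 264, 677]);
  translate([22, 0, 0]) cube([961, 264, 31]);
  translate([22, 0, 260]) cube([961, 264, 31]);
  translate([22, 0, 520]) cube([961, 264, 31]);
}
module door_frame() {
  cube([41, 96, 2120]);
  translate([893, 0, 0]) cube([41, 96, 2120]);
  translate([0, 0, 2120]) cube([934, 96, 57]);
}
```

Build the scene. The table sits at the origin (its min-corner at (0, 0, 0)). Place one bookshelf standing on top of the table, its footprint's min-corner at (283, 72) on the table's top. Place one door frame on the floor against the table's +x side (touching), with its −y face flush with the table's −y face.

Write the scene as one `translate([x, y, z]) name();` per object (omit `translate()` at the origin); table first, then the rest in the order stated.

table();
translate([283, 72, 760]) bookshelf();
translate([1667, 0, 0]) door_frame();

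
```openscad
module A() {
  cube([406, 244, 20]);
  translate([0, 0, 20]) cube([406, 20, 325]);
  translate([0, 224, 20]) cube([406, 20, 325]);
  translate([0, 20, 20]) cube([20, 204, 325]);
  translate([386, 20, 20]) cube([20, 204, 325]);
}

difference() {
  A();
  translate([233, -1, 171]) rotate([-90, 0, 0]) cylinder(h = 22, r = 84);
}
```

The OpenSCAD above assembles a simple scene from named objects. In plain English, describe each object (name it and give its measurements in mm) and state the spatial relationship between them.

A is an open-topped rectangular box: outside dimensions 406×244×345 mm, with a uniform wall and base thickness of 20 mm. The base is a full 406×244 slab on the floor; four walls sit on top of the base. The front and back walls (the −y and +y sides) span the full width; the two side walls fit between them.

The open box has a circular hole of radius 84 mm through its front wall, centred at (x = 233, z = 171).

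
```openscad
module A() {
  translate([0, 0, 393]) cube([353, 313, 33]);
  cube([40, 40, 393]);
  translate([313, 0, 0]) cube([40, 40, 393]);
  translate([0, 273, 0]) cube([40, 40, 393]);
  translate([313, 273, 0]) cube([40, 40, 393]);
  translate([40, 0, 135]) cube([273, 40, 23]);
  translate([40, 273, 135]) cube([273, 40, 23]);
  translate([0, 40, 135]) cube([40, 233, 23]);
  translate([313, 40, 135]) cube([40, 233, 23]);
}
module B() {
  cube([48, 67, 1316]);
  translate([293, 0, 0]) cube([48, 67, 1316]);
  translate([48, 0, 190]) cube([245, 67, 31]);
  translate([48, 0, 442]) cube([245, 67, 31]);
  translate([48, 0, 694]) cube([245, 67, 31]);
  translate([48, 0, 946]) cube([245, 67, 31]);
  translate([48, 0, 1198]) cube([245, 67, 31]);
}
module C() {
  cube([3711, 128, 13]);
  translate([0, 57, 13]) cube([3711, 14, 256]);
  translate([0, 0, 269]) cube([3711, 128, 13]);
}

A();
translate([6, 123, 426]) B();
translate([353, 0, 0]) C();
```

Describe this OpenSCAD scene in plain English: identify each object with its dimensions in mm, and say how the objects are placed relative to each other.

A is a four-legged stool. The seat is a 353×313×33 mm slab whose top surface is at z = 426 mm; four square legs, each 40×40 mm in cross-section, run from the floor (z = 0) to the underside of the seat, each flush with a corner of the seat. Four stretchers, 40 mm wide and 23 mm tall, connect adjacent legs with their undersides at z = 135 mm, each running between the inner faces of the legs it joins and aligned with the legs' outer faces on the other axis.

B is a wooden ladder with two side rails of 48×67 mm section and 1316 mm height, set 341 mm apart overall. Between them run 5 rectangular rungs (67 mm deep, 31 mm thick), front faces flush with the rails' −y face. The bottom of the first rung is 190 mm above the floor and each subsequent rung is 252 mm higher than the one below.

C is an I-beam lying along x, 3711 mm long. Overall section height 282 mm. Two flanges 128 mm wide (y) and 13 mm thick, one on the floor and one at the top; a web 14 mm thick runs between them, centred on the flange width.

The ladder is on top of the stool, centred. The I-beam is against the stool's +x side, with their −y faces flush.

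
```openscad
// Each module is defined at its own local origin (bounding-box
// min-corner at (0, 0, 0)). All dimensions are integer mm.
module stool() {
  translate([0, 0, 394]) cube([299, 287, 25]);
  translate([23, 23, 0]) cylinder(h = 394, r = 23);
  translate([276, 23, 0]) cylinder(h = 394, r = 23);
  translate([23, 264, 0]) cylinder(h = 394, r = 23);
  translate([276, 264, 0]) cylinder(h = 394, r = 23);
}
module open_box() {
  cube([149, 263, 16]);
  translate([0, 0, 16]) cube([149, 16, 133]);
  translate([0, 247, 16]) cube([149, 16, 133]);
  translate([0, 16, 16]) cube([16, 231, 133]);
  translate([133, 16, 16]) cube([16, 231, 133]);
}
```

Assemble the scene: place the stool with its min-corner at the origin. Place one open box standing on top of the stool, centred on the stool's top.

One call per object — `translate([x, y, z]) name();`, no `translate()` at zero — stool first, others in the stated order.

stool();
translate([75, 12, 419]) open_box();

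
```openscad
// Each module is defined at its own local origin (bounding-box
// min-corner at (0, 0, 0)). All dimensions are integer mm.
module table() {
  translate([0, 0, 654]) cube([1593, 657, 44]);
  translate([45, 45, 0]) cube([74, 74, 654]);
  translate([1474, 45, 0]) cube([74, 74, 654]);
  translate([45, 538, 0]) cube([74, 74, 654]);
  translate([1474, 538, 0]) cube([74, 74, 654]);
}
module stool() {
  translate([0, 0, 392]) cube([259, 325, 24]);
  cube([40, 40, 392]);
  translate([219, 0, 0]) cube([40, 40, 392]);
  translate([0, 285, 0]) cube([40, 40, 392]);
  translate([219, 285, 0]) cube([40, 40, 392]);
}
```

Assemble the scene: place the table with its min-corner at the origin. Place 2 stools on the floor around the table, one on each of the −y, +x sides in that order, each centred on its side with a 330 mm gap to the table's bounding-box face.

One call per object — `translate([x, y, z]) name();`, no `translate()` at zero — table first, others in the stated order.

table();
translate([667, -655, 0]) stool();
translate([1923, 166, 0]) stool();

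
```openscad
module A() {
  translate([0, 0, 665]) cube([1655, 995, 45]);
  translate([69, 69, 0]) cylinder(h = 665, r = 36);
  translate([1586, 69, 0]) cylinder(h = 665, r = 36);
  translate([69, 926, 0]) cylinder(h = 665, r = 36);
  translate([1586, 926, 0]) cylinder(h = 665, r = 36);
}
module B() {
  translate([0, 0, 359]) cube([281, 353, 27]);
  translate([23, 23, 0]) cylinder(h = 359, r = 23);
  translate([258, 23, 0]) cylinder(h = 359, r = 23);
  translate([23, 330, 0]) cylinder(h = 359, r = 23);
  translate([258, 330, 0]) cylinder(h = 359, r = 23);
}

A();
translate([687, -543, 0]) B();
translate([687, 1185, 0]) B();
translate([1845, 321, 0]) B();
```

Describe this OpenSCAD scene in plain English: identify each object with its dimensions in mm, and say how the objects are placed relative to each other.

A is a rectangular dining table. The top is 1655×995×45 mm with its upper surface at z = 710 mm. It stands on four round legs of 72 mm diameter, each leg's bounding box inset 33 mm from the nearest pair of top edges, running from the floor to the underside of the top.

B is a simple wooden stool: a rectangular seat 281 mm (x) by 353 mm (y), 27 mm thick, top face at z = 386 mm, on four round legs, each 46 mm in diameter. The legs rest on z = 0, each leg's axis is inset half a diameter from the nearest pair of seat edges (so the leg's bounding box is flush with the corner).

Three stools sit around the table at the −y, +y, +x sides.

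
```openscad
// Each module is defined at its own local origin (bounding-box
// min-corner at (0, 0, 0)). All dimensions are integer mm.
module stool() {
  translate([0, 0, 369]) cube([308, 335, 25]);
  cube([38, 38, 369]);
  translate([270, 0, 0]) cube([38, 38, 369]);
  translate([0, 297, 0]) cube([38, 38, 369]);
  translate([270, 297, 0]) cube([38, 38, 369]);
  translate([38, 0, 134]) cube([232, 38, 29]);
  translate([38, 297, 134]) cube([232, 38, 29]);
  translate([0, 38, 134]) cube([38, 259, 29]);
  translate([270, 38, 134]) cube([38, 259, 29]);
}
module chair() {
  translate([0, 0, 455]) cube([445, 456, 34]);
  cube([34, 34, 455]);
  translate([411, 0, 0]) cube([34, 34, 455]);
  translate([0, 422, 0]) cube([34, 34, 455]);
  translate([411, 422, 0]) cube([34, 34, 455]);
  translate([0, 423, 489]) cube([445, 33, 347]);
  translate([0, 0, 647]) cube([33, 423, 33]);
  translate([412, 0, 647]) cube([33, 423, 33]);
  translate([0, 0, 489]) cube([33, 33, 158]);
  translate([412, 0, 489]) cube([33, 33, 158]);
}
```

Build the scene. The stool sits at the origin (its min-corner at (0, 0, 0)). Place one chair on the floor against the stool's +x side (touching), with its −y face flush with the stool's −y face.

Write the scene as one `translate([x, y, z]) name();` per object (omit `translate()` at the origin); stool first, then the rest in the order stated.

stool();
translate([308, 0, 0]) chair();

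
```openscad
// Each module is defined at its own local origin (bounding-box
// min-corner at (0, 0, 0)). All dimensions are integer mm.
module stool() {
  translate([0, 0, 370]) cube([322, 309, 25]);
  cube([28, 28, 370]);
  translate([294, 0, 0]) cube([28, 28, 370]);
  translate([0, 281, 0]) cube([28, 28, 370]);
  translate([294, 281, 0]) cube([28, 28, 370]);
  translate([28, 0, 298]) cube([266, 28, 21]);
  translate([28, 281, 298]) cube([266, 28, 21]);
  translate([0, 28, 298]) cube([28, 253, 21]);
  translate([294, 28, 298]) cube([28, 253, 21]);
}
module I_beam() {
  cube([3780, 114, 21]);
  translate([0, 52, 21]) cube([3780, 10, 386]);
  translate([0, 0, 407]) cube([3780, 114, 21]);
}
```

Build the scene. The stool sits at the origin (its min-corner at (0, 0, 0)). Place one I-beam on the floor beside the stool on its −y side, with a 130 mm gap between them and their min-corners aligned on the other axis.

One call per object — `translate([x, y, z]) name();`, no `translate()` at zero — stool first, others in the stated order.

stool();
translate([0, -244, 0]) I_beam();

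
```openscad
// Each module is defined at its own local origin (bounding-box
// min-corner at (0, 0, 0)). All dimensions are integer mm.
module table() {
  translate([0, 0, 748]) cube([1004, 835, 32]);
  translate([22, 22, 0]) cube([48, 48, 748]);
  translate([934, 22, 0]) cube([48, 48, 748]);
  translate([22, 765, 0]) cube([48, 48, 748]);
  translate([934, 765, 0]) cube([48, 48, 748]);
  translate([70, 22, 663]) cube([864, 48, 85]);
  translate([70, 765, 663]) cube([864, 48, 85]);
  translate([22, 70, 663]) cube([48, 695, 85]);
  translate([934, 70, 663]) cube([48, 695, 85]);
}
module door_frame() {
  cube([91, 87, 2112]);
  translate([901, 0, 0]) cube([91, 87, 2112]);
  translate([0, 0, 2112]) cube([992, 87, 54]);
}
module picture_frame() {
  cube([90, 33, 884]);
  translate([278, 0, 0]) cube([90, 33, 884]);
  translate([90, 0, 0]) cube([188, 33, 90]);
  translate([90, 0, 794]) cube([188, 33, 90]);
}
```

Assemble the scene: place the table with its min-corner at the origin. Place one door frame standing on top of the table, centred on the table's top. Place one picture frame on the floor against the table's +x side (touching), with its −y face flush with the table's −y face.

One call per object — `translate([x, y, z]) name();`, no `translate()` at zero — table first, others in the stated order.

table();
translate([6, 374, 780]) door_frame();
translate([1004, 0, 0]) picture_frame();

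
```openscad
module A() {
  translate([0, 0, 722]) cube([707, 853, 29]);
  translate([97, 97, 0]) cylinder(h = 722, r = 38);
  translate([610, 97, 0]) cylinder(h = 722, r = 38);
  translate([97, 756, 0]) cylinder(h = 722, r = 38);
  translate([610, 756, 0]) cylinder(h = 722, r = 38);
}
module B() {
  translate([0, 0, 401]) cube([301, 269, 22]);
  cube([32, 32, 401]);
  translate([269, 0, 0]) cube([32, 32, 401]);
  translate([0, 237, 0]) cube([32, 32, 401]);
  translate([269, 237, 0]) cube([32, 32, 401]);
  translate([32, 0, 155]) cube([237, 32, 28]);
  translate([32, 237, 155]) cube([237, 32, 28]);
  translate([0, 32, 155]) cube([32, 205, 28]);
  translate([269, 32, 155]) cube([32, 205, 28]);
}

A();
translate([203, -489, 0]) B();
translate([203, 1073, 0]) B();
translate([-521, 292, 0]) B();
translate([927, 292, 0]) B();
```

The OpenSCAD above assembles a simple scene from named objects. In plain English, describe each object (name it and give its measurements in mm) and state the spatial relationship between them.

A is a table: top 707 mm (x) × 853 mm (y), 29 mm thick, upper face at z = 751 mm, on four round legs of 76 mm diameter, each leg's bounding box inset 59 mm from the nearest pair of top edges, running from z = 0 to the bottom of the top.

B is a four-legged stool. The seat is 301×269 mm, 22 mm thick, top at z = 423 mm. It stands on four square legs, each 32×32 mm in cross-section, from z = 0 to the seat underside, each flush with a corner of the seat. Four stretchers, 32 mm wide and 28 mm tall, connect adjacent legs with their undersides at z = 155 mm, each running between the inner faces of the legs it joins and aligned with the legs' outer faces on the other axis.

Four stools sit around the table at the −y, +y, −x, +x sides.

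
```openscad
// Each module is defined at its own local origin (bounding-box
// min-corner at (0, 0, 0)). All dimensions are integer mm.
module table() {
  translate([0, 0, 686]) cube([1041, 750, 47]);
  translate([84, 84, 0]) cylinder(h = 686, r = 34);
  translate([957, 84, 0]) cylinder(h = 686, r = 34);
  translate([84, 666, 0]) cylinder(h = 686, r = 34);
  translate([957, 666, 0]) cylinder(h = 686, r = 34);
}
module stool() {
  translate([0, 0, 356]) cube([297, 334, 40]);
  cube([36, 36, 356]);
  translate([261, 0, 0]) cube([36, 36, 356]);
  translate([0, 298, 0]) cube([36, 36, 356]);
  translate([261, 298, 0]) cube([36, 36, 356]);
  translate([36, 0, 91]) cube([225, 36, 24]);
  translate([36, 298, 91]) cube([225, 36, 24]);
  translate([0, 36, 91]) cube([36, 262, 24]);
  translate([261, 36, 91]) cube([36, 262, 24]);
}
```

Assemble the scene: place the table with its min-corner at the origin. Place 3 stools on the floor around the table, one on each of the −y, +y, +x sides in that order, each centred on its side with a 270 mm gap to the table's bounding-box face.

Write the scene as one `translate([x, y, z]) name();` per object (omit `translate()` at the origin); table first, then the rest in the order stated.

table();
translate([372, -604, 0]) stool();
translate([372, 1020, 0]) stool();
translate([1311, 208, 0]) stool();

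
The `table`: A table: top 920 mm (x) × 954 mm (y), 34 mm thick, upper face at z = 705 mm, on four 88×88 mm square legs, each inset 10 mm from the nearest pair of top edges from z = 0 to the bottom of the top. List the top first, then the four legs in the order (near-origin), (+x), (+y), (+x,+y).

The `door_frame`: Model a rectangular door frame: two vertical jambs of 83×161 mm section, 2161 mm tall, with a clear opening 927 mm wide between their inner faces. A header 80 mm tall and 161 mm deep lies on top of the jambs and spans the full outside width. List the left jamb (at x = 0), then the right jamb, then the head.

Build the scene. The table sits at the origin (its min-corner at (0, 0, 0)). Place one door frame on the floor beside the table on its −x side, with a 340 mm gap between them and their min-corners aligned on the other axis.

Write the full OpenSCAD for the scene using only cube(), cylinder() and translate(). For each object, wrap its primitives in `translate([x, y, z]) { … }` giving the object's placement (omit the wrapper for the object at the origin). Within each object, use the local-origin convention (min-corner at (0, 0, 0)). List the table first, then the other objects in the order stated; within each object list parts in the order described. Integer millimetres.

translate([0, 0, 671]) cube([920, 954, 34]);
translate([10, 10, 0]) cube([88, 88, 671]);
translate([822, 10, 0]) cube([88, 88, 671]);
translate([10, 856, 0]) cube([88, 88, 671]);
translate([822, 856, 0]) cube([88, 88, 671]);
translate([-1433, 0, 0]) {
  cube([83, 161, 2161]);
  translate([1010, 0, 0]) cube([83, 161, 2161]);
  translate([0, 0, 2161]) cube([1093, 161, 80]);
}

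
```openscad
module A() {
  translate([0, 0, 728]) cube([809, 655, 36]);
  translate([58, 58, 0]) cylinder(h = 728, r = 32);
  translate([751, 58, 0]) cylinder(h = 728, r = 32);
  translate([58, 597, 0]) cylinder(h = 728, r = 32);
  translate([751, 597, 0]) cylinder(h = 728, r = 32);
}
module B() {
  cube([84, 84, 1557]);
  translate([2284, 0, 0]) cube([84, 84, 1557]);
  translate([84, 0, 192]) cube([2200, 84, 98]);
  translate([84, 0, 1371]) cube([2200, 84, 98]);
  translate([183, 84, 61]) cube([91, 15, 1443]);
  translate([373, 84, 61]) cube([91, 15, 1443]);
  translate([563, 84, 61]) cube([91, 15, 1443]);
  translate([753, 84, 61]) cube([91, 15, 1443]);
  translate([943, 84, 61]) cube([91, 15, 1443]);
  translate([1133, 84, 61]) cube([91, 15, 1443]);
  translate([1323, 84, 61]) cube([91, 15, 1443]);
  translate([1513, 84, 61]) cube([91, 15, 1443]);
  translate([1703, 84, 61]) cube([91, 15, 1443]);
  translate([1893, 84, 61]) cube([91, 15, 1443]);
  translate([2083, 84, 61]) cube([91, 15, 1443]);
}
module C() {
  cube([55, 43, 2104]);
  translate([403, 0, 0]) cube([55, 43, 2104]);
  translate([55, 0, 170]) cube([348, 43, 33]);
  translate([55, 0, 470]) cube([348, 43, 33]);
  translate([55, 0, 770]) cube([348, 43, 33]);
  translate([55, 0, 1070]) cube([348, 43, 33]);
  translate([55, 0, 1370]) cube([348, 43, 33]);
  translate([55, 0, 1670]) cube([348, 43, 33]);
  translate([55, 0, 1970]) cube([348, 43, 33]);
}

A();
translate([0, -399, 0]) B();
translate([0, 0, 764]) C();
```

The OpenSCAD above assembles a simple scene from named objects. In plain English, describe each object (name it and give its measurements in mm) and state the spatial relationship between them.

A is a table with a 809×655 mm rectangular top, 36 mm thick, top surface at z = 764 mm, supported by four round legs of 64 mm diameter, each leg's bounding box inset 26 mm from the nearest pair of top edges, running from the floor.

B is a fence section. Two 84×84 mm posts, 1557 mm tall, stand on the floor with a clear span of 2200 mm between their inner faces. Two horizontal rails of 84×98 mm section span the gap between the posts with their undersides at z = 192 mm and z = 1371 mm, flush with the posts' −y face. 11 pickets, each 91 mm wide, 15 mm thick and 1443 mm tall, are fixed to the +y face of the rails with their bottoms at z = 61 mm, evenly spaced across the span with equal gaps (rounded down to the nearest mm) at the −x end and between each pair — any rounding remainder accumulates at the +x end.

C is a wooden ladder with two side rails of 55×43 mm section and 2104 mm height, set 458 mm apart overall. Between them run 7 rectangular rungs (43 mm deep, 33 mm thick), front faces flush with the rails' −y face. The bottom of the first rung is 170 mm above the floor and each subsequent rung is 300 mm higher than the one below.

The fence section is on the floor beside the table on its −y side. The ladder is on top of the table.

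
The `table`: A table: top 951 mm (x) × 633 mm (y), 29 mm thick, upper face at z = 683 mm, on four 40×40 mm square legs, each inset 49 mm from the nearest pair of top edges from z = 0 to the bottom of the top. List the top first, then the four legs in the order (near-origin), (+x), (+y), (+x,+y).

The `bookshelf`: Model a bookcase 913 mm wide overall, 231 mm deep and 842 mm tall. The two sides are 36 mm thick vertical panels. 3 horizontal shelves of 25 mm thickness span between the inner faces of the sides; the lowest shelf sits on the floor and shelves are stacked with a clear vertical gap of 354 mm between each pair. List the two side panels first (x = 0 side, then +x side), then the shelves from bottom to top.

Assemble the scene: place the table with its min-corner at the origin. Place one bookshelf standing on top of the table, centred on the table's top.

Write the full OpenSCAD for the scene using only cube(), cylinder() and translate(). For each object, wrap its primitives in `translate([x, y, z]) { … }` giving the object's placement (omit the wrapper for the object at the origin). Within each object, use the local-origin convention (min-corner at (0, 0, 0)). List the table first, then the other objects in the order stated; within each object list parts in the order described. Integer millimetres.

translate([0, 0, 654]) cube([951, 633, 29]);
translate([49, 49, 0]) cube([40, 40, 654]);
translate([862, 49, 0]) cube([40, 40, 654]);
translate([49, 544, 0]) cube([40, 40, 654]);
translate([862, 544, 0]) cube([40, 40, 654]);
translate([19, 201, 683]) {
  cube([36, 231, 842]);
  translate([877, 0, 0]) cube([36, 231, 842]);
  translate([36, 0, 0]) cube([841, 231, 25]);
  translate([36, 0, 379]) cube([841, 231, 25]);
  translate([36, 0, 758]) cube([841, 231, 25]);
}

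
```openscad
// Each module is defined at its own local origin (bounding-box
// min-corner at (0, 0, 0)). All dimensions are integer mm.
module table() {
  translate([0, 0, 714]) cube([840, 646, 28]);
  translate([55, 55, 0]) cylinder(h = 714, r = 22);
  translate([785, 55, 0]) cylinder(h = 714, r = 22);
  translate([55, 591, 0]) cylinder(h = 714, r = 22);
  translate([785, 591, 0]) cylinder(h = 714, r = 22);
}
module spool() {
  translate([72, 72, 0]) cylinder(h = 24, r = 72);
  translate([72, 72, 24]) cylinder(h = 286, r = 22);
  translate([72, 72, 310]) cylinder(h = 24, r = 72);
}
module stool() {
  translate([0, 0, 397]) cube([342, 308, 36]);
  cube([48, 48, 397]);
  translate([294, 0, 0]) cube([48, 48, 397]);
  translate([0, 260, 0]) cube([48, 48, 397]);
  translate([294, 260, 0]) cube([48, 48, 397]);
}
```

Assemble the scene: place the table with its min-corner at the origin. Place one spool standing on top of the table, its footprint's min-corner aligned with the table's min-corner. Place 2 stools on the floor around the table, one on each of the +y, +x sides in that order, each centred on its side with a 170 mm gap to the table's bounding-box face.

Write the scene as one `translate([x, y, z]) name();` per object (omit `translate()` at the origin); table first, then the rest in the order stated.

table();
translate([0, 0, 742]) spool();
translate([249, 816, 0]) stool();
translate([1010, 169, 0]) stool();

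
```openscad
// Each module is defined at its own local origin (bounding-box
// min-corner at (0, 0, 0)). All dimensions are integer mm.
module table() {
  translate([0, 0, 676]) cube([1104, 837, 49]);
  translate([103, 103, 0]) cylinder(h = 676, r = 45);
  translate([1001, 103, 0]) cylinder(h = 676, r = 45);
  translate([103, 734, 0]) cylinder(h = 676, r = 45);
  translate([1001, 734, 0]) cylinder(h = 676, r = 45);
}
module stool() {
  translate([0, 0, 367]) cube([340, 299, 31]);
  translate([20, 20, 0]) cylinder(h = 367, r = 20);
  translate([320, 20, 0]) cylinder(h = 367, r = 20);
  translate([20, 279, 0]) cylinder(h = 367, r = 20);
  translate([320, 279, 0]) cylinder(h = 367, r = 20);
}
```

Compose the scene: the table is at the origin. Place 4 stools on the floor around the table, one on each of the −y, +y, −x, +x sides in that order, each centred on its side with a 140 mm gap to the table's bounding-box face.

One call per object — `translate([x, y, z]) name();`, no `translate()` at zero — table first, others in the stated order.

table();
translate([382, -439, 0]) stool();
translate([382, 977, 0]) stool();
translate([-480, 269, 0]) stool();
translate([1244, 269, 0]) stool();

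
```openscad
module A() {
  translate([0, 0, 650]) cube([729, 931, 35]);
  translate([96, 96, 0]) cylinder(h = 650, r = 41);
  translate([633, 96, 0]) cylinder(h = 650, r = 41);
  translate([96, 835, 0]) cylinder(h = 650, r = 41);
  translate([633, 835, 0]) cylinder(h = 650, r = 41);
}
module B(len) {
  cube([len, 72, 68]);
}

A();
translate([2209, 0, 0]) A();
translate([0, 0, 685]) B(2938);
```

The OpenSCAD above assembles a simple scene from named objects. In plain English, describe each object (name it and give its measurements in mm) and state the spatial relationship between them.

A is a rectangular dining table. The top is 729×931×35 mm with its upper surface at z = 685 mm. It stands on four round legs of 82 mm diameter, each leg's bounding box inset 55 mm from the nearest pair of top edges, running from the floor to the underside of the top.

B is a rectangular beam 2938 mm long (x), 72 mm deep (y), 68 mm thick (z).

The beam spans the tops of two tables placed 1480 mm apart, resting at z = 685 mm.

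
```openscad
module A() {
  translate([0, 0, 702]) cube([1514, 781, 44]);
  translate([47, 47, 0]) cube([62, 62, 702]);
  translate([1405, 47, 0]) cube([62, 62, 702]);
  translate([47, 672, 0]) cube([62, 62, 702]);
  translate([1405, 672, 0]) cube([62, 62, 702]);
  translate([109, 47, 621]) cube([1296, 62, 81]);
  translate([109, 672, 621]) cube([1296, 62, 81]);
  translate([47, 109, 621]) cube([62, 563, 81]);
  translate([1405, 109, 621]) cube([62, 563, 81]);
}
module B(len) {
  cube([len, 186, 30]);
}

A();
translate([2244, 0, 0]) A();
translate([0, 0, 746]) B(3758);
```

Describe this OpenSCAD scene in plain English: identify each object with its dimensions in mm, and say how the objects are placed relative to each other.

A is a table with a 1514×781 mm rectangular top, 44 mm thick, top surface at z = 746 mm, supported by four 62×62 mm square legs, each inset 47 mm from the nearest pair of top edges, running from the floor. Four apron rails, 62 mm thick and 81 mm tall, run between adjacent legs with their top edges flush with the underside of the top and their outer faces flush with the legs' outer faces.

B is a rectangular beam 3758 mm long (x), 186 mm deep (y), 30 mm thick (z).

The beam spans the tops of two tables placed 730 mm apart, resting at z = 746 mm.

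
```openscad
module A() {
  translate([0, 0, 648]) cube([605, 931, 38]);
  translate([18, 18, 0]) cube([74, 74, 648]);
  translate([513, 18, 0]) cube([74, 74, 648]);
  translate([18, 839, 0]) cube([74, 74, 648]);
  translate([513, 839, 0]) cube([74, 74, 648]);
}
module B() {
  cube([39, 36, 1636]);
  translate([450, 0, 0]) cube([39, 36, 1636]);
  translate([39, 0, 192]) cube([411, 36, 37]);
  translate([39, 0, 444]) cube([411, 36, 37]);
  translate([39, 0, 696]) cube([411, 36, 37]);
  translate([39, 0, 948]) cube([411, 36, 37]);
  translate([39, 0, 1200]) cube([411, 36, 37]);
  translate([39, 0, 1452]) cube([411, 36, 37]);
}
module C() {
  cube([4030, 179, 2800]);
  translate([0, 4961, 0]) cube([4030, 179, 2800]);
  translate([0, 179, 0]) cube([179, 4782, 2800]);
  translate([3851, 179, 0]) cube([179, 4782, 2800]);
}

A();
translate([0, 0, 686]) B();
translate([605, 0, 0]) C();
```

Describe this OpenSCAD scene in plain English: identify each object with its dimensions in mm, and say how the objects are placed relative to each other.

A is a rectangular dining table. The top is 605×931×38 mm with its upper surface at z = 686 mm. It stands on four 74×74 mm square legs, each inset 18 mm from the nearest pair of top edges, running from the floor to the underside of the top.

B is a straight ladder. Two 39×36 mm vertical rails, 1636 mm tall, stand 489 mm apart (outside-to-outside) with their front faces coplanar on the −y side. 6 rungs, each 36 mm deep and 37 mm tall, span between the inner faces of the rails, front faces flush with the rails. The lowest rung's underside is at z = 192 mm and rungs are spaced 252 mm apart (underside to underside).

C is a box-shaped house frame (walls only): outside footprint 4030×5140 mm, wall height 2800 mm, wall thickness 179 mm. The two y-facing walls run the full x-width; the two x-facing walls fit between the inner faces of the y-facing walls.

The ladder is on top of the table. The house frame is against the table's +x side, with their −y faces flush.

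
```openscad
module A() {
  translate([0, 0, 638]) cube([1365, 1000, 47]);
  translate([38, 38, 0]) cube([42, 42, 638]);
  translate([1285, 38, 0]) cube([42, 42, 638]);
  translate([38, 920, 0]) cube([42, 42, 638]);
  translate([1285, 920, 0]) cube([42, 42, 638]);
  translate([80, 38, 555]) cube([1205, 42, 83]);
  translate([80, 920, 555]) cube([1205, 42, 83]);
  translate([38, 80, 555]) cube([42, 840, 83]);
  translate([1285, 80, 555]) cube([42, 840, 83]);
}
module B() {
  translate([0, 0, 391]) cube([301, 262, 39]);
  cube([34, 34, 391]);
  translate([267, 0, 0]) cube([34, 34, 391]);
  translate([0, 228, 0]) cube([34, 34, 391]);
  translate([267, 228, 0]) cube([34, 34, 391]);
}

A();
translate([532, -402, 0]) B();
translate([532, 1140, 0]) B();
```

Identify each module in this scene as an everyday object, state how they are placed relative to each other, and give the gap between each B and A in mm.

A is a table. B is a stool. Two stools sit around the table at the −y, +y sides. The gap between each stool and the table is 140 mm.

Each stool's nearest face is 140 mm from the table's bounding box.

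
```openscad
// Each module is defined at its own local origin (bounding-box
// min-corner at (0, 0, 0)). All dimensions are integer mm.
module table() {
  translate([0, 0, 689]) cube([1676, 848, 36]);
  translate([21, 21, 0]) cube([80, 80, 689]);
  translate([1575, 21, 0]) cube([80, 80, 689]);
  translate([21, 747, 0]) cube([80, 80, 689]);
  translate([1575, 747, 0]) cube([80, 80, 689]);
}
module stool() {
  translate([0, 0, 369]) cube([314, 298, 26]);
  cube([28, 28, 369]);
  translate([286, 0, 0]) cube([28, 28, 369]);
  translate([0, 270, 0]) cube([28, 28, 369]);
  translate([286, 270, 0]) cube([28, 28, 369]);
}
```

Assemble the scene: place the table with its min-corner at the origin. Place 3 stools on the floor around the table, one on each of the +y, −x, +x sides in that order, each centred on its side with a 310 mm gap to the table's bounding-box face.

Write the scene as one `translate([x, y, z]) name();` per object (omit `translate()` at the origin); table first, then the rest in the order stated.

table();
translate([681, 1158, 0]) stool();
translate([-624, 275, 0]) stool();
translate([1986, 275, 0]) stool();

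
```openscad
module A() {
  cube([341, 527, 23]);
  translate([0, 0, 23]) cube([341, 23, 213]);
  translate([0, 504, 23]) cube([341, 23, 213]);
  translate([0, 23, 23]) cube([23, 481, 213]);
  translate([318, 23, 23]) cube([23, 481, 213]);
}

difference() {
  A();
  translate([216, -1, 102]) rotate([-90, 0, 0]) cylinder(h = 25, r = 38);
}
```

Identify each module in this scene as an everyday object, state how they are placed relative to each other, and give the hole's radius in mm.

A is an open box. The open box has a circular hole through its front wall. The hole's radius is 38 mm.

The subtracted cylinder has r = 38 mm.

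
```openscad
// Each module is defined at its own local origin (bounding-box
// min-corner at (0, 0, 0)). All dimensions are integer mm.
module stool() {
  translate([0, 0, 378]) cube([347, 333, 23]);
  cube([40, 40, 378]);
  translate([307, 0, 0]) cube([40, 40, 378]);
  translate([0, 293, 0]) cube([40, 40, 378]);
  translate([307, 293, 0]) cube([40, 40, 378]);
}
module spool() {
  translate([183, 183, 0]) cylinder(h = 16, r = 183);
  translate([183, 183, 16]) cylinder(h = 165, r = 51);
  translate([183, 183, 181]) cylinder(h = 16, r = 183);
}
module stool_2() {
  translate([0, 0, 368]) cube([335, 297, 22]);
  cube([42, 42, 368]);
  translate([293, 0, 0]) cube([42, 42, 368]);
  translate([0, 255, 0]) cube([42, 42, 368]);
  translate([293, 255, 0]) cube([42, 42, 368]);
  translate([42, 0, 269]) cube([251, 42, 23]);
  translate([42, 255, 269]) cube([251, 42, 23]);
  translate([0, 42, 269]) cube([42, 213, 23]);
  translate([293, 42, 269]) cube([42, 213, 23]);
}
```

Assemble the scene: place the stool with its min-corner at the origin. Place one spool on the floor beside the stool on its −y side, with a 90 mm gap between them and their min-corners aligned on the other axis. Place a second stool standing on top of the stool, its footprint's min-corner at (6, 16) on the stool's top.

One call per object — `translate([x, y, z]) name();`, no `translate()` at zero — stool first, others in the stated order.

stool();
translate([0, -456, 0]) spool();
translate([6, 16, 401]) stool_2();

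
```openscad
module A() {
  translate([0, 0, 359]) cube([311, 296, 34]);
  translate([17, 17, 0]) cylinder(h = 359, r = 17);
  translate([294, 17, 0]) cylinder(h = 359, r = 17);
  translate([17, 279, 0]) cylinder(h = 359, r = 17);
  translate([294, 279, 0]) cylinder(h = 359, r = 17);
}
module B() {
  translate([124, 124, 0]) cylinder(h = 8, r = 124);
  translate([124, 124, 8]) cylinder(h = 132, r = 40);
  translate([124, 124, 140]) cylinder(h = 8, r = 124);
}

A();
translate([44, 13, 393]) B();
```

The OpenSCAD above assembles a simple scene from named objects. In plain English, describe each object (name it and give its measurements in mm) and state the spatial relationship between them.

A is a four-legged stool. The seat is 311×296 mm, 34 mm thick, top at z = 393 mm. It stands on four round legs, each 34 mm in diameter, from z = 0 to the seat underside, each leg's axis is inset half a diameter from the nearest pair of seat edges (so the leg's bounding box is flush with the corner).

B is a spool: two coaxial disc flanges of radius 124 mm and thickness 8 mm, joined by a core cylinder of radius 40 mm and height 132 mm. The lower flange rests on z = 0 and the three cylinders share a vertical axis.

The spool is on top of the stool.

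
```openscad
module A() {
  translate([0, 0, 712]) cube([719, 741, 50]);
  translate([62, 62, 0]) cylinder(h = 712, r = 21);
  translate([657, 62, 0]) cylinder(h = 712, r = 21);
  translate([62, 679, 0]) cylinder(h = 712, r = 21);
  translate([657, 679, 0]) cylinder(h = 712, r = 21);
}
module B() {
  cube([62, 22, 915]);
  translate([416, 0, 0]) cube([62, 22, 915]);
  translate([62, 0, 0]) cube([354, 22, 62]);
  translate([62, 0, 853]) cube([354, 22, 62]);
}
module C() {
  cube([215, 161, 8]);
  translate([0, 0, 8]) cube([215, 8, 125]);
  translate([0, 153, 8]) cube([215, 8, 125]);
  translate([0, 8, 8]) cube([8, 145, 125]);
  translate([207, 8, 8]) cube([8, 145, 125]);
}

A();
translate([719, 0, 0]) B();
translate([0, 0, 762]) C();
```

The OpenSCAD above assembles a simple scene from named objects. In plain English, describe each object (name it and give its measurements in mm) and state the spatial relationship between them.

A is a rectangular dining table. The top is 719×741×50 mm with its upper surface at z = 762 mm. It stands on four round legs of 42 mm diameter, each leg's bounding box inset 41 mm from the nearest pair of top edges, running from the floor to the underside of the top.

B is a rectangular picture frame lying in the x–z plane (depth along y). The opening is 354 mm wide (x) by 791 mm tall (z), surrounded by a border 62 mm wide on all four sides. The frame is 22 mm deep and is made of two full-height vertical stiles with two horizontal rails fitted between them.

C is an open-topped rectangular box: outside dimensions 215×161×133 mm, with a uniform wall and base thickness of 8 mm. The base is a full 215×161 slab on the floor; four walls sit on top of the base. The front and back walls (the −y and +y sides) span the full width; the two side walls fit between them.

The picture frame is against the table's +x side, with their −y faces flush. The open box is on top of the table.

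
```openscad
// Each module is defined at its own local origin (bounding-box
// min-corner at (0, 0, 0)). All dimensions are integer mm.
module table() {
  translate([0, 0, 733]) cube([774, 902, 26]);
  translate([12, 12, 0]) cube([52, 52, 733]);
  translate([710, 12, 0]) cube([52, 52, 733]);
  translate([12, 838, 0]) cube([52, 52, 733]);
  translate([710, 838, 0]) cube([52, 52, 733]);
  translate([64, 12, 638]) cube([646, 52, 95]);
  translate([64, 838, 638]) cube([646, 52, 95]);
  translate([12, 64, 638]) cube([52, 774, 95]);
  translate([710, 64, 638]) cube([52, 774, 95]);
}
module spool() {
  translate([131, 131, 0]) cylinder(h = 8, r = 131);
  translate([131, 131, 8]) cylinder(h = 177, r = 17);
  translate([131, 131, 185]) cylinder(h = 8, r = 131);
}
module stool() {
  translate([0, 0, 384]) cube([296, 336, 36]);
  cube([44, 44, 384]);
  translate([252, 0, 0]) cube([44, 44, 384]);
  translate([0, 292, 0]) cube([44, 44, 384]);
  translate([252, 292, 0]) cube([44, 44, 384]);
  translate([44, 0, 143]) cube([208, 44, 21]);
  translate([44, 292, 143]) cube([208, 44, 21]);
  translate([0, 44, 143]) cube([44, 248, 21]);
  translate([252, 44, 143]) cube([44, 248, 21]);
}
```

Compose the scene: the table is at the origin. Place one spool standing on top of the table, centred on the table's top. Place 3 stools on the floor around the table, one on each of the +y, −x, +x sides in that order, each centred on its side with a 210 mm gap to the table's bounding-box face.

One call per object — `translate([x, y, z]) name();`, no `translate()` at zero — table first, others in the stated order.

table();
translate([256, 320, 759]) spool();
translate([239, 1112, 0]) stool();
translate([-506, 283, 0]) stool();
translate([984, 283, 0]) stool();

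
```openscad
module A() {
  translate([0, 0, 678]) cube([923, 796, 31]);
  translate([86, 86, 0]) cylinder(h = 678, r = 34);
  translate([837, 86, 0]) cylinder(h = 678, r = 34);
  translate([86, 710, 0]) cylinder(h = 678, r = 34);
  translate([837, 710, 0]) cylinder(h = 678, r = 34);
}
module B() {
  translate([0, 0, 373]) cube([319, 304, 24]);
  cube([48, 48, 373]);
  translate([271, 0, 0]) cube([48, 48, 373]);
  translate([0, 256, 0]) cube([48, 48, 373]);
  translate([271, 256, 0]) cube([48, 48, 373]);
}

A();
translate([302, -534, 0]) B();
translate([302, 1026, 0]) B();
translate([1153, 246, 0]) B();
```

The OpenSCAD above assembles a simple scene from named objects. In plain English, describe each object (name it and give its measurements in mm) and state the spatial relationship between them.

A is a table with a 923×796 mm rectangular top, 31 mm thick, top surface at z = 709 mm, supported by four round legs of 68 mm diameter, each leg's bounding box inset 52 mm from the nearest pair of top edges, running from the floor.

B is a simple wooden stool: a rectangular seat 319 mm (x) by 304 mm (y), 24 mm thick, top face at z = 397 mm, on four square legs, each 48×48 mm in cross-section. The legs rest on z = 0, each flush with a corner of the seat.

Three stools sit around the table at the −y, +y, +x sides.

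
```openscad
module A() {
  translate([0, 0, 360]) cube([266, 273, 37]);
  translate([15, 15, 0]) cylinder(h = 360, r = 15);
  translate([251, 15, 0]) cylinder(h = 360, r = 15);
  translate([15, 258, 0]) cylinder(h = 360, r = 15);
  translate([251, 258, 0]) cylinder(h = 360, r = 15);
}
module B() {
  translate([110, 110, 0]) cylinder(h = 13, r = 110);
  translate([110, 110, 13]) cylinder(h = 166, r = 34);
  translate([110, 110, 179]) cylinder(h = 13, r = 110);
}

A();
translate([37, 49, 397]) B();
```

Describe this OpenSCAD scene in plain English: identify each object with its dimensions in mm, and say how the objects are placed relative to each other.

A is a four-legged stool. The seat is a 266×273×37 mm slab whose top surface is at z = 397 mm; four round legs, each 30 mm in diameter, run from the floor (z = 0) to the underside of the seat, each leg's axis is inset half a diameter from the nearest pair of seat edges (so the leg's bounding box is flush with the corner).

B is a spool: two coaxial disc flanges of radius 110 mm and thickness 13 mm, joined by a core cylinder of radius 34 mm and height 166 mm. The lower flange rests on z = 0 and the three cylinders share a vertical axis.

The spool is on top of the stool.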